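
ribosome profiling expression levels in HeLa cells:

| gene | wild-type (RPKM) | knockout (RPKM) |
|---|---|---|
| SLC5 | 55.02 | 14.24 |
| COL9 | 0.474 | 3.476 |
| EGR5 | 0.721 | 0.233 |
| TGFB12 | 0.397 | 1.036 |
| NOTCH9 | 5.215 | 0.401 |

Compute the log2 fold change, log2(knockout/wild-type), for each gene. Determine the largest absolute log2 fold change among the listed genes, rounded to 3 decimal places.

3.701

log2(14.24/55.02) = -1.950  (SLC5)
log2(3.476/0.474) = 2.874  (COL9)
log2(0.233/0.721) = -1.630  (EGR5)
log2(1.036/0.397) = 1.384  (TGFB12)
log2(0.401/5.215) = -3.701  (NOTCH9)
The largest magnitude belongs to NOTCH9.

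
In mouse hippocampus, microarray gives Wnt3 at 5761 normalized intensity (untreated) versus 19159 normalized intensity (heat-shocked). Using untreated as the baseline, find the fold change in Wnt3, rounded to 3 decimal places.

3.326

Fold change = 19159 / 5761 = 3.3256
Wnt3 is upregulated.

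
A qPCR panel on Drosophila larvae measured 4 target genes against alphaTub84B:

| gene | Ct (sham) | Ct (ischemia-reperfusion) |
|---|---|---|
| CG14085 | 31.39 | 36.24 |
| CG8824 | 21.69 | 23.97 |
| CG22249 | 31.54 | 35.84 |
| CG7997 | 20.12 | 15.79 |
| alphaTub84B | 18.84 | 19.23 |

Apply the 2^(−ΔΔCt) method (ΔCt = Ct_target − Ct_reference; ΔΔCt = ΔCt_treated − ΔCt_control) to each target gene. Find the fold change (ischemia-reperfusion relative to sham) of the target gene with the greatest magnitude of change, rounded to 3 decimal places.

26.355

CG14085: ΔΔCt = (36.24−19.23) − (31.39−18.84) = 17.01 − 12.55 = 4.46; fold change = 2^-4.46 = 0.045
CG8824: ΔΔCt = (23.97−19.23) − (21.69−18.84) = 4.74 − 2.85 = 1.89; fold change = 2^-1.89 = 0.270
CG22249: ΔΔCt = (35.84−19.23) − (31.54−18.84) = 16.61 − 12.70 = 3.91; fold change = 2^-3.91 = 0.067
CG7997: ΔΔCt = (15.79−19.23) − (20.12−18.84) = -3.44 − 1.28 = -4.72; fold change = 2^4.72 = 26.355
CG7997 has the largest |ΔΔCt| = 4.72.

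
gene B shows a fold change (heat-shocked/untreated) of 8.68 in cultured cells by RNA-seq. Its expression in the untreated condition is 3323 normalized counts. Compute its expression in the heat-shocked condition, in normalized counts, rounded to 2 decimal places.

heat-shocked expression = 3323 × 8.68 = 28843.64

28843.64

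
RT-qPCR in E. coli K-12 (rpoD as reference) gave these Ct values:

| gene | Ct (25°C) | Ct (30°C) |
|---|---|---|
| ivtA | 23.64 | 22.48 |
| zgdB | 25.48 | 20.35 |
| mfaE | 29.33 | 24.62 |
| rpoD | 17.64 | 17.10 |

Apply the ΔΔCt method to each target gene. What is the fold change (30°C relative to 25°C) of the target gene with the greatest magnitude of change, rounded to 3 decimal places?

ivtA: ΔΔCt = (22.48−17.10) − (23.64−17.64) = 5.38 − 6.00 = -0.62; fold change = 2^0.62 = 1.537
zgdB: ΔΔCt = (20.35−17.10) − (25.48−17.64) = 3.25 − 7.84 = -4.59; fold change = 2^4.59 = 24.084
mfaE: ΔΔCt = (24.62−17.10) − (29.33−17.64) = 7.52 − 11.69 = -4.17; fold change = 2^4.17 = 18.001
zgdB has the largest |ΔΔCt| = 4.59.

24.084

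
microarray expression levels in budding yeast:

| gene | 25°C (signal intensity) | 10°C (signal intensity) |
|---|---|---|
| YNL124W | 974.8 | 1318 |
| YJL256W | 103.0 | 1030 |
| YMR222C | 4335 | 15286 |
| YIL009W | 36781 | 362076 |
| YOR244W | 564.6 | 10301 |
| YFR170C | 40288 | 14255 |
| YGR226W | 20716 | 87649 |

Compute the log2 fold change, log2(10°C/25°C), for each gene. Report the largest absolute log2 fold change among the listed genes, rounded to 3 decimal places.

4.189

log2(1318/974.8) = 0.435  (YNL124W)
log2(1030/103.0) = 3.322  (YJL256W)
log2(15286/4335) = 1.818  (YMR222C)
log2(362076/36781) = 3.299  (YIL009W)
log2(10301/564.6) = 4.189  (YOR244W)
log2(14255/40288) = -1.499  (YFR170C)
log2(87649/20716) = 2.081  (YGR226W)
The largest magnitude belongs to YOR244W.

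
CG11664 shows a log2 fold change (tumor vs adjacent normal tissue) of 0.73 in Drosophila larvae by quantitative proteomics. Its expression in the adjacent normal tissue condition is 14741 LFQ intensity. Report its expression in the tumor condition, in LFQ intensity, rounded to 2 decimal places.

Fold change = 2^(0.73) = 1.6586
tumor expression = 14741 × 1.6586 = 24450.00

24450.00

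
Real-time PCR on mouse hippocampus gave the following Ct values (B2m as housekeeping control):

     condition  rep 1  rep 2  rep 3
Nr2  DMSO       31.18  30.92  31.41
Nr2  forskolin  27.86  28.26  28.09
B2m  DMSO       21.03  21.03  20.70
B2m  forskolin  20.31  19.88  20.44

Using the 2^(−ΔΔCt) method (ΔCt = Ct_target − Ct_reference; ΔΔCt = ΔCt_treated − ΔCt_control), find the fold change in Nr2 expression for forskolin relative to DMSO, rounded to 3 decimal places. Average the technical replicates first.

Mean Ct: Nr2 DMSO 31.170; Nr2 forskolin 28.070; B2m DMSO 20.920; B2m forskolin 20.210
ΔCt(DMSO) = 31.170 − 20.920 = 10.250
ΔCt(forskolin) = 28.070 − 20.210 = 7.860
ΔΔCt = 7.860 − 10.250 = -2.390
Fold change = 2^(−(-2.390)) = 2^2.390 = 5.2416

5.242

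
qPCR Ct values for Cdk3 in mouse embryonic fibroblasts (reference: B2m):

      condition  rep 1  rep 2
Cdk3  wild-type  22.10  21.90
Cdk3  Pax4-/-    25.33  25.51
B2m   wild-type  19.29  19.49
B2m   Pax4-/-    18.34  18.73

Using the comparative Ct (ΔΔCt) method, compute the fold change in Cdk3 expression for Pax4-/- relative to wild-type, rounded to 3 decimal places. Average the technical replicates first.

0.052

Mean Ct: Cdk3 wild-type 22.000; Cdk3 Pax4-/- 25.420; B2m wild-type 19.390; B2m Pax4-/- 18.535
ΔCt(wild-type) = 22.000 − 19.390 = 2.610
ΔCt(Pax4-/-) = 25.420 − 18.535 = 6.885
ΔΔCt = 6.885 − 2.610 = 4.275
Fold change = 2^(−4.275) = 0.0517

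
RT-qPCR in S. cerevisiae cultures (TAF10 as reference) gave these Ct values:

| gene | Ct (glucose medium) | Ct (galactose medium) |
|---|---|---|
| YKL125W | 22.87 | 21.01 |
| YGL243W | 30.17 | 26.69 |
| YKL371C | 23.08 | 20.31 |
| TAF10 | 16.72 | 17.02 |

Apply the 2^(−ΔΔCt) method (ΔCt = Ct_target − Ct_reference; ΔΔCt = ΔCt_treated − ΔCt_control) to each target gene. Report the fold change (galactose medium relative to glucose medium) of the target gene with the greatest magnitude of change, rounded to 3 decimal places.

13.737

YKL125W: ΔΔCt = (21.01−17.02) − (22.87−16.72) = 3.99 − 6.15 = -2.16; fold change = 2^2.16 = 4.469
YGL243W: ΔΔCt = (26.69−17.02) − (30.17−16.72) = 9.67 − 13.45 = -3.78; fold change = 2^3.78 = 13.737
YKL371C: ΔΔCt = (20.31−17.02) − (23.08−16.72) = 3.29 − 6.36 = -3.07; fold change = 2^3.07 = 8.398
YGL243W has the largest |ΔΔCt| = 3.78.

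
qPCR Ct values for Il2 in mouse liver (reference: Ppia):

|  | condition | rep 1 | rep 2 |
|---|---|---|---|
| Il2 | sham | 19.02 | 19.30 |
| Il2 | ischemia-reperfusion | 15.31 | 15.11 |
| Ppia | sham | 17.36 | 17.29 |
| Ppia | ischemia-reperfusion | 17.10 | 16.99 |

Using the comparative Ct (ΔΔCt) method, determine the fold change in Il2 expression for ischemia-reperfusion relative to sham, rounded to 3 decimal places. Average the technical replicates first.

12.729

Mean Ct: Il2 sham 19.160; Il2 ischemia-reperfusion 15.210; Ppia sham 17.325; Ppia ischemia-reperfusion 17.045
ΔCt(sham) = 19.160 − 17.325 = 1.835
ΔCt(ischemia-reperfusion) = 15.210 − 17.045 = -1.835
ΔΔCt = -1.835 − 1.835 = -3.670
Fold change = 2^(−(-3.670)) = 2^3.670 = 12.7286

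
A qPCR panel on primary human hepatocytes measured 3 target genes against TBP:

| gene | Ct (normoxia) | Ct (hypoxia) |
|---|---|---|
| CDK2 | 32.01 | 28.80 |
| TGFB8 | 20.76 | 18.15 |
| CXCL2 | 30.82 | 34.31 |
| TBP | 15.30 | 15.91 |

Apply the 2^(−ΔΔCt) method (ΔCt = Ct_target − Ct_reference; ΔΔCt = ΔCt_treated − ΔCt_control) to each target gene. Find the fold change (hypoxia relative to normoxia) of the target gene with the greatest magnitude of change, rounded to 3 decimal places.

14.123

CDK2: ΔΔCt = (28.80−15.91) − (32.01−15.30) = 12.89 − 16.71 = -3.82; fold change = 2^3.82 = 14.123
TGFB8: ΔΔCt = (18.15−15.91) − (20.76−15.30) = 2.24 − 5.46 = -3.22; fold change = 2^3.22 = 9.318
CXCL2: ΔΔCt = (34.31−15.91) − (30.82−15.30) = 18.40 − 15.52 = 2.88; fold change = 2^-2.88 = 0.136
CDK2 has the largest |ΔΔCt| = 3.82.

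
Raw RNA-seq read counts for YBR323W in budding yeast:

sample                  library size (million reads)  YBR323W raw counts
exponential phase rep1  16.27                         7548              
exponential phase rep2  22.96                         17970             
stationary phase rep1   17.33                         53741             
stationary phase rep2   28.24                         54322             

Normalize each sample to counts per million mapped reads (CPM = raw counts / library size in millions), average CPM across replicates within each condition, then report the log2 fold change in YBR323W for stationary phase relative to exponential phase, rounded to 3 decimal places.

2.011

CPM(exponential phase rep1) = 7548 / 16.27 = 463.9213
CPM(exponential phase rep2) = 17970 / 22.96 = 782.6655
CPM(stationary phase rep1) = 53741 / 17.33 = 3101.0387
CPM(stationary phase rep2) = 54322 / 28.24 = 1923.5836
mean CPM(exponential phase) = 623.2934; mean CPM(stationary phase) = 2512.3111
Fold change = 2512.3111 / 623.2934 = 4.03070
log2(4.03070) = 2.0110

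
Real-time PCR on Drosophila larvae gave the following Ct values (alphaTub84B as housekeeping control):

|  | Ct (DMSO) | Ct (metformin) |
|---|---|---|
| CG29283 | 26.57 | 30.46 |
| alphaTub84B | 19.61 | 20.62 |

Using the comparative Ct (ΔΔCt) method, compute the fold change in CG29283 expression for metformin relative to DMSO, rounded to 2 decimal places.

ΔCt(DMSO) = 26.570 − 19.610 = 6.960
ΔCt(metformin) = 30.460 − 20.620 = 9.840
ΔΔCt = 9.840 − 6.960 = 2.880
Fold change = 2^(−2.880) = 0.136

0.14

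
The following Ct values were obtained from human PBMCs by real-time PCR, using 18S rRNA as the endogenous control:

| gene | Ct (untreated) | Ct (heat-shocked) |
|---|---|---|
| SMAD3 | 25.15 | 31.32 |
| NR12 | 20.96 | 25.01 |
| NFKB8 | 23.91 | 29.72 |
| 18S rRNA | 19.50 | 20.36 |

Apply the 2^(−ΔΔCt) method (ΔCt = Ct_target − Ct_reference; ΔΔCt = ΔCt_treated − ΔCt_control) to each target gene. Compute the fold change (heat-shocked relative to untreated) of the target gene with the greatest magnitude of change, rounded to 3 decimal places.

0.025

SMAD3: ΔΔCt = (31.32−20.36) − (25.15−19.50) = 10.96 − 5.65 = 5.31; fold change = 2^-5.31 = 0.025
NR12: ΔΔCt = (25.01−20.36) − (20.96−19.50) = 4.65 − 1.46 = 3.19; fold change = 2^-3.19 = 0.110
NFKB8: ΔΔCt = (29.72−20.36) − (23.91−19.50) = 9.36 − 4.41 = 4.95; fold change = 2^-4.95 = 0.032
SMAD3 has the largest |ΔΔCt| = 5.31.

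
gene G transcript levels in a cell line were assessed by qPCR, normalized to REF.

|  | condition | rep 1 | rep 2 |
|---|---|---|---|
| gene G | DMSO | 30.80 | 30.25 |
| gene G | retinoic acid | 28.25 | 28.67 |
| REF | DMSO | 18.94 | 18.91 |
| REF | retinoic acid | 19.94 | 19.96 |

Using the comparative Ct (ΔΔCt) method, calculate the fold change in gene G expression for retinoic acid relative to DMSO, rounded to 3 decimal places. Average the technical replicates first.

8.515

Mean Ct: gene G DMSO 30.525; gene G retinoic acid 28.460; REF DMSO 18.925; REF retinoic acid 19.950
ΔCt(DMSO) = 30.525 − 18.925 = 11.600
ΔCt(retinoic acid) = 28.460 − 19.950 = 8.510
ΔΔCt = 8.510 − 11.600 = -3.090
Fold change = 2^(−(-3.090)) = 2^3.090 = 8.5150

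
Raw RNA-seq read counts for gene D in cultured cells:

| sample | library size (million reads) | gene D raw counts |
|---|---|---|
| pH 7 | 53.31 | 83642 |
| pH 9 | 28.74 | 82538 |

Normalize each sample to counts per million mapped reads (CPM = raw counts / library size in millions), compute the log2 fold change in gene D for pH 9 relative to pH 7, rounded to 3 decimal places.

CPM(pH 7) = 83642 / 53.31 = 1568.9739
CPM(pH 9) = 82538 / 28.74 = 2871.8859
Fold change = 2871.8859 / 1568.9739 = 1.83042
log2(1.83042) = 0.8722

0.872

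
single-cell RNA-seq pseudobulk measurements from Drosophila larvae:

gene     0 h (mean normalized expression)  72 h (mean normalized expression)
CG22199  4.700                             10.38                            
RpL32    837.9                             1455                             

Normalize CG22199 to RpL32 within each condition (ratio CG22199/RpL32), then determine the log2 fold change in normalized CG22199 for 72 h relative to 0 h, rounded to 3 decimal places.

CG22199/RpL32 (0 h) = 4.700 / 837.9 = 0.0056093
CG22199/RpL32 (72 h) = 10.38 / 1455 = 0.007134
Fold change = 0.007134 / 0.0056093 = 1.2718
log2(1.2718) = 0.3469

0.347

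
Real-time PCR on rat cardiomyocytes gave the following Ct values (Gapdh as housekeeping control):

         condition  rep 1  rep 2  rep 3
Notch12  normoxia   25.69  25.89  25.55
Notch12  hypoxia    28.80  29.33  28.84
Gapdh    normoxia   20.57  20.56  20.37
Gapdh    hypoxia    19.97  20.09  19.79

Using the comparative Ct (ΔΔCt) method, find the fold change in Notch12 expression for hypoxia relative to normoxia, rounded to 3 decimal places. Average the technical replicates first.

Mean Ct: Notch12 normoxia 25.710; Notch12 hypoxia 28.990; Gapdh normoxia 20.500; Gapdh hypoxia 19.950
ΔCt(normoxia) = 25.710 − 20.500 = 5.210
ΔCt(hypoxia) = 28.990 − 19.950 = 9.040
ΔΔCt = 9.040 − 5.210 = 3.830
Fold change = 2^(−3.830) = 0.0703

0.070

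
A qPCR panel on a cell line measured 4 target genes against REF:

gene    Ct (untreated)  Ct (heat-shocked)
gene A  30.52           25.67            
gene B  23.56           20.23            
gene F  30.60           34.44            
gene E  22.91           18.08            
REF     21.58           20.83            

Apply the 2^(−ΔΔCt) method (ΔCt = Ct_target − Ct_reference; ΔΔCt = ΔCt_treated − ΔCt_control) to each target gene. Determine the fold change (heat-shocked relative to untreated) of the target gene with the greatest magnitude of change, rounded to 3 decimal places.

0.042

gene A: ΔΔCt = (25.67−20.83) − (30.52−21.58) = 4.84 − 8.94 = -4.10; fold change = 2^4.10 = 17.148
gene B: ΔΔCt = (20.23−20.83) − (23.56−21.58) = -0.60 − 1.98 = -2.58; fold change = 2^2.58 = 5.979
gene F: ΔΔCt = (34.44−20.83) − (30.60−21.58) = 13.61 − 9.02 = 4.59; fold change = 2^-4.59 = 0.042
gene E: ΔΔCt = (18.08−20.83) − (22.91−21.58) = -2.75 − 1.33 = -4.08; fold change = 2^4.08 = 16.912
gene F has the largest |ΔΔCt| = 4.59.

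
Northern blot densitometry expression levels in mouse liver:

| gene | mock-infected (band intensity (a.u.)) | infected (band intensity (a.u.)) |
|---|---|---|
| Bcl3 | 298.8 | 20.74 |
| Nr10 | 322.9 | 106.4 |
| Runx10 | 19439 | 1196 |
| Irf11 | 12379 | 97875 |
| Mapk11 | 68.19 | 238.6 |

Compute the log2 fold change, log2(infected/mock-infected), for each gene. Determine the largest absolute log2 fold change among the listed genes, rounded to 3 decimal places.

4.023

log2(20.74/298.8) = -3.849  (Bcl3)
log2(106.4/322.9) = -1.602  (Nr10)
log2(1196/19439) = -4.023  (Runx10)
log2(97875/12379) = 2.983  (Irf11)
log2(238.6/68.19) = 1.807  (Mapk11)
The largest magnitude belongs to Runx10.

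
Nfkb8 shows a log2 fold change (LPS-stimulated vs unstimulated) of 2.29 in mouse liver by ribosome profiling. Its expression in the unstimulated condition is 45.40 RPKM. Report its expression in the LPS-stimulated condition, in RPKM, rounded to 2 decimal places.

222.03

Fold change = 2^(2.29) = 4.8906
LPS-stimulated expression = 45.40 × 4.8906 = 222.03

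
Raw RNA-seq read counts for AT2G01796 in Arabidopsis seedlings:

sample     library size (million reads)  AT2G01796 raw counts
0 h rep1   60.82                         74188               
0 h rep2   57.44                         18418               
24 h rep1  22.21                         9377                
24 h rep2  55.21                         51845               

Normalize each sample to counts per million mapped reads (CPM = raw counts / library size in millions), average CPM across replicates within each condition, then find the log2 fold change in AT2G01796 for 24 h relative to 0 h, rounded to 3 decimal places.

-0.178

CPM(0 h rep1) = 74188 / 60.82 = 1219.7961
CPM(0 h rep2) = 18418 / 57.44 = 320.6476
CPM(24 h rep1) = 9377 / 22.21 = 422.1972
CPM(24 h rep2) = 51845 / 55.21 = 939.0509
mean CPM(0 h) = 770.2219; mean CPM(24 h) = 680.6241
Fold change = 680.6241 / 770.2219 = 0.88367
log2(0.88367) = -0.1784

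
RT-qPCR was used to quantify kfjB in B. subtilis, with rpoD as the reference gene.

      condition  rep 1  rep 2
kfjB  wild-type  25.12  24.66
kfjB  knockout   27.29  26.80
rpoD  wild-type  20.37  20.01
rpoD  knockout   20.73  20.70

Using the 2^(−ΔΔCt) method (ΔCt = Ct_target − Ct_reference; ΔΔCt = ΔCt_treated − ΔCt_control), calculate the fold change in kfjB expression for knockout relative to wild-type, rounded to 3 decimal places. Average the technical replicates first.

0.323

Mean Ct: kfjB wild-type 24.890; kfjB knockout 27.045; rpoD wild-type 20.190; rpoD knockout 20.715
ΔCt(wild-type) = 24.890 − 20.190 = 4.700
ΔCt(knockout) = 27.045 − 20.715 = 6.330
ΔΔCt = 6.330 − 4.700 = 1.630
Fold change = 2^(−1.630) = 0.3231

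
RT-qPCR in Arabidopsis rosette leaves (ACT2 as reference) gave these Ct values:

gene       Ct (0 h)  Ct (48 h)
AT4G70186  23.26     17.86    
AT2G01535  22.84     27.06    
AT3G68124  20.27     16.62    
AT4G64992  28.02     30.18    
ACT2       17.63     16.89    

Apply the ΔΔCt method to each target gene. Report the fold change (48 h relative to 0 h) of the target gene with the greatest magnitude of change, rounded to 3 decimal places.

AT4G70186: ΔΔCt = (17.86−16.89) − (23.26−17.63) = 0.97 − 5.63 = -4.66; fold change = 2^4.66 = 25.281
AT2G01535: ΔΔCt = (27.06−16.89) − (22.84−17.63) = 10.17 − 5.21 = 4.96; fold change = 2^-4.96 = 0.032
AT3G68124: ΔΔCt = (16.62−16.89) − (20.27−17.63) = -0.27 − 2.64 = -2.91; fold change = 2^2.91 = 7.516
AT4G64992: ΔΔCt = (30.18−16.89) − (28.02−17.63) = 13.29 − 10.39 = 2.90; fold change = 2^-2.90 = 0.134
AT2G01535 has the largest |ΔΔCt| = 4.96.

0.032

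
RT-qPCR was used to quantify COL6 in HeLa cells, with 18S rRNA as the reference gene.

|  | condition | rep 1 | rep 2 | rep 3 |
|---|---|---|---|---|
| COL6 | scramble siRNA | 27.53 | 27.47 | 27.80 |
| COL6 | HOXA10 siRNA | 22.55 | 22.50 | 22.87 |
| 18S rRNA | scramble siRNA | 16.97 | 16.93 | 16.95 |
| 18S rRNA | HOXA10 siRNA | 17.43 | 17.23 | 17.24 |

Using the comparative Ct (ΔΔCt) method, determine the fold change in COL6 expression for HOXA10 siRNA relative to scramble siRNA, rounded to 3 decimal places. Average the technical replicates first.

Mean Ct: COL6 scramble siRNA 27.600; COL6 HOXA10 siRNA 22.640; 18S rRNA scramble siRNA 16.950; 18S rRNA HOXA10 siRNA 17.300
ΔCt(scramble siRNA) = 27.600 − 16.950 = 10.650
ΔCt(HOXA10 siRNA) = 22.640 − 17.300 = 5.340
ΔΔCt = 5.340 − 10.650 = -5.310
Fold change = 2^(−(-5.310)) = 2^5.310 = 39.6706

39.671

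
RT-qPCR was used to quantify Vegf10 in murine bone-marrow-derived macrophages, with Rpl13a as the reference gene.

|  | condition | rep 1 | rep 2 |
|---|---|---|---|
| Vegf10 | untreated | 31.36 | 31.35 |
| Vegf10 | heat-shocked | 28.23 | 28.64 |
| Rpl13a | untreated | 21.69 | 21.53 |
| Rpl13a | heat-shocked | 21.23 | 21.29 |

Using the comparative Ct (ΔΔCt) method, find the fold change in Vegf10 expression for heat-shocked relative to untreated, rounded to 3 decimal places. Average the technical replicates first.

5.938

Mean Ct: Vegf10 untreated 31.355; Vegf10 heat-shocked 28.435; Rpl13a untreated 21.610; Rpl13a heat-shocked 21.260
ΔCt(untreated) = 31.355 − 21.610 = 9.745
ΔCt(heat-shocked) = 28.435 − 21.260 = 7.175
ΔΔCt = 7.175 − 9.745 = -2.570
Fold change = 2^(−(-2.570)) = 2^2.570 = 5.9381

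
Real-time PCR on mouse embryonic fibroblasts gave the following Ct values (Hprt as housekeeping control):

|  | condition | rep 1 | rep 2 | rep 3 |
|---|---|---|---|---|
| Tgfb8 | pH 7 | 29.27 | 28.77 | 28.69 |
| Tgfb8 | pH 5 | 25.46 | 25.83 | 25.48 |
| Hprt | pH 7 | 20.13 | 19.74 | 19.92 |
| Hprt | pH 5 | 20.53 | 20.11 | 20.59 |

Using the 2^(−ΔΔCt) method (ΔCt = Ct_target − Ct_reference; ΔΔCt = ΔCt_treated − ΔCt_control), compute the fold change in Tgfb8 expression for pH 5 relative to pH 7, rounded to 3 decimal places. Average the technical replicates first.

13.929

Mean Ct: Tgfb8 pH 7 28.910; Tgfb8 pH 5 25.590; Hprt pH 7 19.930; Hprt pH 5 20.410
ΔCt(pH 7) = 28.910 − 19.930 = 8.980
ΔCt(pH 5) = 25.590 − 20.410 = 5.180
ΔΔCt = 5.180 − 8.980 = -3.800
Fold change = 2^(−(-3.800)) = 2^3.800 = 13.9288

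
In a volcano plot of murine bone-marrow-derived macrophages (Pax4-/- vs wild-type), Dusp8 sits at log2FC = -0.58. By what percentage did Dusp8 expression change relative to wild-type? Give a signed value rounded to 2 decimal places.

Fold change = 2^(-0.58) = 0.6690
Percent change = (FC − 1) × 100% = (0.6690 − 1) × 100 = -33.10%

-33.10%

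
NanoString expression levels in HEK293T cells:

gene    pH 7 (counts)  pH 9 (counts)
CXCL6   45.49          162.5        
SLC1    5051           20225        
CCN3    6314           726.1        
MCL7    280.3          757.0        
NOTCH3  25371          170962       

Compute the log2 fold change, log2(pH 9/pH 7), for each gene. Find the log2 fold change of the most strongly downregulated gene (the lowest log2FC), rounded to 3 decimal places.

log2(162.5/45.49) = 1.837  (CXCL6)
log2(20225/5051) = 2.001  (SLC1)
log2(726.1/6314) = -3.120  (CCN3)
log2(757.0/280.3) = 1.433  (MCL7)
log2(170962/25371) = 2.752  (NOTCH3)
CCN3 is most strongly downregulated.

-3.120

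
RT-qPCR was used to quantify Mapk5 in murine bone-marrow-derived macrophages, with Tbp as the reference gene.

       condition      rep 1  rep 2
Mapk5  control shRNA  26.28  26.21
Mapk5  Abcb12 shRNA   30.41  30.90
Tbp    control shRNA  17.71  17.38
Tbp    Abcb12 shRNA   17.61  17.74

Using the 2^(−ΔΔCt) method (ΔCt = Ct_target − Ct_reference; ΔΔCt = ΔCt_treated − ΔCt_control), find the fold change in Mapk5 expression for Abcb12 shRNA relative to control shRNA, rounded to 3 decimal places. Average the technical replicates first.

Mean Ct: Mapk5 control shRNA 26.245; Mapk5 Abcb12 shRNA 30.655; Tbp control shRNA 17.545; Tbp Abcb12 shRNA 17.675
ΔCt(control shRNA) = 26.245 − 17.545 = 8.700
ΔCt(Abcb12 shRNA) = 30.655 − 17.675 = 12.980
ΔΔCt = 12.980 − 8.700 = 4.280
Fold change = 2^(−4.280) = 0.0515

0.051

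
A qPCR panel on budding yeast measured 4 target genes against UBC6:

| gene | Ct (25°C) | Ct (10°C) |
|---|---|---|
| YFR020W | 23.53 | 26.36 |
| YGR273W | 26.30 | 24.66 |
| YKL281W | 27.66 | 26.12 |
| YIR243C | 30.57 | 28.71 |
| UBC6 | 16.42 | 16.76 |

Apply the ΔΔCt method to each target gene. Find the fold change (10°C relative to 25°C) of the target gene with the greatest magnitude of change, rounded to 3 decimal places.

0.178

YFR020W: ΔΔCt = (26.36−16.76) − (23.53−16.42) = 9.60 − 7.11 = 2.49; fold change = 2^-2.49 = 0.178
YGR273W: ΔΔCt = (24.66−16.76) − (26.30−16.42) = 7.90 − 9.88 = -1.98; fold change = 2^1.98 = 3.945
YKL281W: ΔΔCt = (26.12−16.76) − (27.66−16.42) = 9.36 − 11.24 = -1.88; fold change = 2^1.88 = 3.681
YIR243C: ΔΔCt = (28.71−16.76) − (30.57−16.42) = 11.95 − 14.15 = -2.20; fold change = 2^2.20 = 4.595
YFR020W has the largest |ΔΔCt| = 2.49.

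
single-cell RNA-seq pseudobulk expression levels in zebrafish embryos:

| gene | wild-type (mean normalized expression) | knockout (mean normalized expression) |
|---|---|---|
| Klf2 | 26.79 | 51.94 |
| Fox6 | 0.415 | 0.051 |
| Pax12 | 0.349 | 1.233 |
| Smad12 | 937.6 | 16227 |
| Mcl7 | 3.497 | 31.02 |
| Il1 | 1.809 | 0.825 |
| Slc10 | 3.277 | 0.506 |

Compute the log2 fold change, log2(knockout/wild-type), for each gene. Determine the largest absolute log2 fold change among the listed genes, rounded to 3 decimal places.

4.113

log2(51.94/26.79) = 0.955  (Klf2)
log2(0.051/0.415) = -3.025  (Fox6)
log2(1.233/0.349) = 1.821  (Pax12)
log2(16227/937.6) = 4.113  (Smad12)
log2(31.02/3.497) = 3.149  (Mcl7)
log2(0.825/1.809) = -1.133  (Il1)
log2(0.506/3.277) = -2.695  (Slc10)
The largest magnitude belongs to Smad12.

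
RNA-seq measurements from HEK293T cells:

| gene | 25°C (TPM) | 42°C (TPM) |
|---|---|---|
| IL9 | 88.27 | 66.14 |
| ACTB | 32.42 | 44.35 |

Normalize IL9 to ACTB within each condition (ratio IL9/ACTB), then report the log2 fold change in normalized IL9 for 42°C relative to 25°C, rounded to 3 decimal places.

IL9/ACTB (25°C) = 88.27 / 32.42 = 2.7227
IL9/ACTB (42°C) = 66.14 / 44.35 = 1.4913
Fold change = 1.4913 / 2.7227 = 0.5477
log2(0.5477) = -0.8685

-0.868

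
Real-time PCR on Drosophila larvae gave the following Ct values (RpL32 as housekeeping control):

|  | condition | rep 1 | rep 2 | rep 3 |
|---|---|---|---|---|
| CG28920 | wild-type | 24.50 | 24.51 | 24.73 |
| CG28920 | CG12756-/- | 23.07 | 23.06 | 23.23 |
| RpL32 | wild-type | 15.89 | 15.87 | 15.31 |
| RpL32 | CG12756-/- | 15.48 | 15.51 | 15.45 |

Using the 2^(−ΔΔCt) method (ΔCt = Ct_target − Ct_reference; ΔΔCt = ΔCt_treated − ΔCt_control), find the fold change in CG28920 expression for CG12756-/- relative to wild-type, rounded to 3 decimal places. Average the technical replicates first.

2.378

Mean Ct: CG28920 wild-type 24.580; CG28920 CG12756-/- 23.120; RpL32 wild-type 15.690; RpL32 CG12756-/- 15.480
ΔCt(wild-type) = 24.580 − 15.690 = 8.890
ΔCt(CG12756-/-) = 23.120 − 15.480 = 7.640
ΔΔCt = 7.640 − 8.890 = -1.250
Fold change = 2^(−(-1.250)) = 2^1.250 = 2.3784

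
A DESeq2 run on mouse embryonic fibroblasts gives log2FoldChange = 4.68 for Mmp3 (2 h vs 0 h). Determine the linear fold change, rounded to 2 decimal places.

Fold change = 2^(4.68) = 25.634

25.63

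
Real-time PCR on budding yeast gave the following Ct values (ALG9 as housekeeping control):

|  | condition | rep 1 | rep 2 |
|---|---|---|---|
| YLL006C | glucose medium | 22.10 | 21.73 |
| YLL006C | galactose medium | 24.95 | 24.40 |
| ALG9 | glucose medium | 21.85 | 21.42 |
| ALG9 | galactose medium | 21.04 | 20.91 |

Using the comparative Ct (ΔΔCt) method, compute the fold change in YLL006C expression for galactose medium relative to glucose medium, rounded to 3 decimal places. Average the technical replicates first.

Mean Ct: YLL006C glucose medium 21.915; YLL006C galactose medium 24.675; ALG9 glucose medium 21.635; ALG9 galactose medium 20.975
ΔCt(glucose medium) = 21.915 − 21.635 = 0.280
ΔCt(galactose medium) = 24.675 − 20.975 = 3.700
ΔΔCt = 3.700 − 0.280 = 3.420
Fold change = 2^(−3.420) = 0.0934

0.093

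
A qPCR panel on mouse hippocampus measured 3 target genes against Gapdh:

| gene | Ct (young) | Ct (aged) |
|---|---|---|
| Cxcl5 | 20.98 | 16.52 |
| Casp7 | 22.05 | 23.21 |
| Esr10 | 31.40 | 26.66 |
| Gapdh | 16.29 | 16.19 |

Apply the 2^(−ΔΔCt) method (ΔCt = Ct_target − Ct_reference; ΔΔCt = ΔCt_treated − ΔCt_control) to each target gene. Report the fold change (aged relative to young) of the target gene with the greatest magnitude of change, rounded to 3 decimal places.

Cxcl5: ΔΔCt = (16.52−16.19) − (20.98−16.29) = 0.33 − 4.69 = -4.36; fold change = 2^4.36 = 20.535
Casp7: ΔΔCt = (23.21−16.19) − (22.05−16.29) = 7.02 − 5.76 = 1.26; fold change = 2^-1.26 = 0.418
Esr10: ΔΔCt = (26.66−16.19) − (31.40−16.29) = 10.47 − 15.11 = -4.64; fold change = 2^4.64 = 24.933
Esr10 has the largest |ΔΔCt| = 4.64.

24.933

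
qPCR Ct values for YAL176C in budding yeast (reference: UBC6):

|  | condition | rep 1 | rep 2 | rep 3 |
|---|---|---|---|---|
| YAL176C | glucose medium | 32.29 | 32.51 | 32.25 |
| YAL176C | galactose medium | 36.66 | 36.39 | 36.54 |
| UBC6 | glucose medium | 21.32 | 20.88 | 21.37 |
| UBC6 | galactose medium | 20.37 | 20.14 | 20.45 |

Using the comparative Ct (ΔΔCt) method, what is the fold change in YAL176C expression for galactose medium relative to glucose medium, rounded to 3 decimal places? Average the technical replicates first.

Mean Ct: YAL176C glucose medium 32.350; YAL176C galactose medium 36.530; UBC6 glucose medium 21.190; UBC6 galactose medium 20.320
ΔCt(glucose medium) = 32.350 − 21.190 = 11.160
ΔCt(galactose medium) = 36.530 − 20.320 = 16.210
ΔΔCt = 16.210 − 11.160 = 5.050
Fold change = 2^(−5.050) = 0.0302

0.030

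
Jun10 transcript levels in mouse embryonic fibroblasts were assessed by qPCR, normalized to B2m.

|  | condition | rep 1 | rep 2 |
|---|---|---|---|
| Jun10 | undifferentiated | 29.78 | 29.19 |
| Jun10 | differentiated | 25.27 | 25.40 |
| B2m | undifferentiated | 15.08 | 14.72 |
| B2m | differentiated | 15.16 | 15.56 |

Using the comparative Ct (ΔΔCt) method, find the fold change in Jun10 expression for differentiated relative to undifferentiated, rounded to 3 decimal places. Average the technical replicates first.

24.420

Mean Ct: Jun10 undifferentiated 29.485; Jun10 differentiated 25.335; B2m undifferentiated 14.900; B2m differentiated 15.360
ΔCt(undifferentiated) = 29.485 − 14.900 = 14.585
ΔCt(differentiated) = 25.335 − 15.360 = 9.975
ΔΔCt = 9.975 − 14.585 = -4.610
Fold change = 2^(−(-4.610)) = 2^4.610 = 24.4201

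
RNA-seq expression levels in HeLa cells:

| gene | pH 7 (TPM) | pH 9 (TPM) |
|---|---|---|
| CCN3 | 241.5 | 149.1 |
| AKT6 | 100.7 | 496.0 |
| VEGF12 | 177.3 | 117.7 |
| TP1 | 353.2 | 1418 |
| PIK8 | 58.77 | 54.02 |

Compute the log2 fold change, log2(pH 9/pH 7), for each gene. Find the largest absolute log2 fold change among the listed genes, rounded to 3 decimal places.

log2(149.1/241.5) = -0.696  (CCN3)
log2(496.0/100.7) = 2.300  (AKT6)
log2(117.7/177.3) = -0.591  (VEGF12)
log2(1418/353.2) = 2.005  (TP1)
log2(54.02/58.77) = -0.122  (PIK8)
The largest magnitude belongs to AKT6.

2.300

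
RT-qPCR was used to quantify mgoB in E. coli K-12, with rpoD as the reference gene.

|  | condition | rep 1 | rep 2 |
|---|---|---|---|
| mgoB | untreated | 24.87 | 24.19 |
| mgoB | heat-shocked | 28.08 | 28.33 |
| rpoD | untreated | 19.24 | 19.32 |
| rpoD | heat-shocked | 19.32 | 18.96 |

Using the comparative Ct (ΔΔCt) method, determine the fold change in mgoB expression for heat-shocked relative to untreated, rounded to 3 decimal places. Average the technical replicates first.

0.071

Mean Ct: mgoB untreated 24.530; mgoB heat-shocked 28.205; rpoD untreated 19.280; rpoD heat-shocked 19.140
ΔCt(untreated) = 24.530 − 19.280 = 5.250
ΔCt(heat-shocked) = 28.205 − 19.140 = 9.065
ΔΔCt = 9.065 − 5.250 = 3.815
Fold change = 2^(−3.815) = 0.0711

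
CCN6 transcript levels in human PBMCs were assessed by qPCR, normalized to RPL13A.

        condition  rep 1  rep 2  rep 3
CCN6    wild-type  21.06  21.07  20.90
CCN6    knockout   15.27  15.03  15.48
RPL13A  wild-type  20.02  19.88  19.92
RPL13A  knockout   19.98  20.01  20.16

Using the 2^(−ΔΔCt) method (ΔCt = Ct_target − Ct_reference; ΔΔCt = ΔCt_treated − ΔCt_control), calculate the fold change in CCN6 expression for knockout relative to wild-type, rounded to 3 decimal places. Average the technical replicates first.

Mean Ct: CCN6 wild-type 21.010; CCN6 knockout 15.260; RPL13A wild-type 19.940; RPL13A knockout 20.050
ΔCt(wild-type) = 21.010 − 19.940 = 1.070
ΔCt(knockout) = 15.260 − 20.050 = -4.790
ΔΔCt = -4.790 − 1.070 = -5.860
Fold change = 2^(−(-5.860)) = 2^5.860 = 58.0812

58.081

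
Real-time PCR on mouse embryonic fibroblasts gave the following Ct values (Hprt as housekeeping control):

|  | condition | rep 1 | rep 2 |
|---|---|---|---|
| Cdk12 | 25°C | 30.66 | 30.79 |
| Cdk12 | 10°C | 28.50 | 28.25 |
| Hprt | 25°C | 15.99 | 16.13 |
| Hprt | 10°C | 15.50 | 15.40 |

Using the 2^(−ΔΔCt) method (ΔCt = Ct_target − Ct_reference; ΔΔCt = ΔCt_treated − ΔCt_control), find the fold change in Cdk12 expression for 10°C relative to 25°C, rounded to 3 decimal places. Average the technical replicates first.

3.340

Mean Ct: Cdk12 25°C 30.725; Cdk12 10°C 28.375; Hprt 25°C 16.060; Hprt 10°C 15.450
ΔCt(25°C) = 30.725 − 16.060 = 14.665
ΔCt(10°C) = 28.375 − 15.450 = 12.925
ΔΔCt = 12.925 − 14.665 = -1.740
Fold change = 2^(−(-1.740)) = 2^1.740 = 3.3404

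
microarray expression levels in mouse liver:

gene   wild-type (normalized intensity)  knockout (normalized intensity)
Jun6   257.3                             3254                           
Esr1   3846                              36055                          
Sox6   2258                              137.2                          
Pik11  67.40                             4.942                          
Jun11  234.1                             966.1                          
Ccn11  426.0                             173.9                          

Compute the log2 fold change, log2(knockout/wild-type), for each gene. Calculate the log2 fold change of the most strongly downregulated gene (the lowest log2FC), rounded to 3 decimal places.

log2(3254/257.3) = 3.661  (Jun6)
log2(36055/3846) = 3.229  (Esr1)
log2(137.2/2258) = -4.041  (Sox6)
log2(4.942/67.40) = -3.770  (Pik11)
log2(966.1/234.1) = 2.045  (Jun11)
log2(173.9/426.0) = -1.293  (Ccn11)
Sox6 is most strongly downregulated.

-4.041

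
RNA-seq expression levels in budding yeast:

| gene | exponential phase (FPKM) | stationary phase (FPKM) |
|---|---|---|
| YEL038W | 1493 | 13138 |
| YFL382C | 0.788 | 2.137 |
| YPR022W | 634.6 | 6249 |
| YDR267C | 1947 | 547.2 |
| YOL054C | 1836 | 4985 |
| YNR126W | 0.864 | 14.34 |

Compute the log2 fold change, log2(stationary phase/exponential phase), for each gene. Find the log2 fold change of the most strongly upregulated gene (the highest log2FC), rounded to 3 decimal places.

log2(13138/1493) = 3.137  (YEL038W)
log2(2.137/0.788) = 1.439  (YFL382C)
log2(6249/634.6) = 3.300  (YPR022W)
log2(547.2/1947) = -1.831  (YDR267C)
log2(4985/1836) = 1.441  (YOL054C)
log2(14.34/0.864) = 4.053  (YNR126W)
YNR126W is most strongly upregulated.

4.053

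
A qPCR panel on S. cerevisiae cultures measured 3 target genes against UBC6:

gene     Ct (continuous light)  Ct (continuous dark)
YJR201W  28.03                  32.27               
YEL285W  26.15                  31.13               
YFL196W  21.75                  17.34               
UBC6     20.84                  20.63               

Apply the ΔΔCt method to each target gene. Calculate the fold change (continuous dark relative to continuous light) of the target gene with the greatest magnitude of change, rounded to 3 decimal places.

YJR201W: ΔΔCt = (32.27−20.63) − (28.03−20.84) = 11.64 − 7.19 = 4.45; fold change = 2^-4.45 = 0.046
YEL285W: ΔΔCt = (31.13−20.63) − (26.15−20.84) = 10.50 − 5.31 = 5.19; fold change = 2^-5.19 = 0.027
YFL196W: ΔΔCt = (17.34−20.63) − (21.75−20.84) = -3.29 − 0.91 = -4.20; fold change = 2^4.20 = 18.379
YEL285W has the largest |ΔΔCt| = 5.19.

0.027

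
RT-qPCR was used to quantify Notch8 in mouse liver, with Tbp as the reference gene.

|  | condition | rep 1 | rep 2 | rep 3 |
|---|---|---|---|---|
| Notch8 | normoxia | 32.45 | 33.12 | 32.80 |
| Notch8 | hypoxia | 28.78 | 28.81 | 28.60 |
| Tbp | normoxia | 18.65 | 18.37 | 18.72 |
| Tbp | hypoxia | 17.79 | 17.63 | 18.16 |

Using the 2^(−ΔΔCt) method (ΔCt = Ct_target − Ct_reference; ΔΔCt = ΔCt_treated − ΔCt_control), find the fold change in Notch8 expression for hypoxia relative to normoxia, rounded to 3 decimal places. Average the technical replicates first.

Mean Ct: Notch8 normoxia 32.790; Notch8 hypoxia 28.730; Tbp normoxia 18.580; Tbp hypoxia 17.860
ΔCt(normoxia) = 32.790 − 18.580 = 14.210
ΔCt(hypoxia) = 28.730 − 17.860 = 10.870
ΔΔCt = 10.870 − 14.210 = -3.340
Fold change = 2^(−(-3.340)) = 2^3.340 = 10.1261

10.126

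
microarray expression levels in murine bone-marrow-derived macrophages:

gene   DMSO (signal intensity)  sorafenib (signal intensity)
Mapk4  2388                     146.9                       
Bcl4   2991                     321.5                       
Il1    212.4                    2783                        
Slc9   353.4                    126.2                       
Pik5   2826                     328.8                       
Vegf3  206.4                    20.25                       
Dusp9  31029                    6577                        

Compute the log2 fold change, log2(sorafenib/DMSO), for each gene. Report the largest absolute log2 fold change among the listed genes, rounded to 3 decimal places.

4.023

log2(146.9/2388) = -4.023  (Mapk4)
log2(321.5/2991) = -3.218  (Bcl4)
log2(2783/212.4) = 3.712  (Il1)
log2(126.2/353.4) = -1.486  (Slc9)
log2(328.8/2826) = -3.103  (Pik5)
log2(20.25/206.4) = -3.349  (Vegf3)
log2(6577/31029) = -2.238  (Dusp9)
The largest magnitude belongs to Mapk4.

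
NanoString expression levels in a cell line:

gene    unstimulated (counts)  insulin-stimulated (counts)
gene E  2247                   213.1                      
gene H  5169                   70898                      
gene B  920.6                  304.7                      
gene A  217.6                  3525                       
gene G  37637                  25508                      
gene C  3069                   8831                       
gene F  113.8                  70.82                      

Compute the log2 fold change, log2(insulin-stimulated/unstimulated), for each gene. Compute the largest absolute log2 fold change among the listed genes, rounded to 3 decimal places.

4.018

log2(213.1/2247) = -3.398  (gene E)
log2(70898/5169) = 3.778  (gene H)
log2(304.7/920.6) = -1.595  (gene B)
log2(3525/217.6) = 4.018  (gene A)
log2(25508/37637) = -0.561  (gene G)
log2(8831/3069) = 1.525  (gene C)
log2(70.82/113.8) = -0.684  (gene F)
The largest magnitude belongs to gene A.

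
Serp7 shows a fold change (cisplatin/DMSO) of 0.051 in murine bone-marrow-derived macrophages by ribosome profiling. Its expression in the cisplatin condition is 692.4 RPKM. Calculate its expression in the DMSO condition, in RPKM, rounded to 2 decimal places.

DMSO expression = 692.4 / 0.051 = 13576.47

13576.47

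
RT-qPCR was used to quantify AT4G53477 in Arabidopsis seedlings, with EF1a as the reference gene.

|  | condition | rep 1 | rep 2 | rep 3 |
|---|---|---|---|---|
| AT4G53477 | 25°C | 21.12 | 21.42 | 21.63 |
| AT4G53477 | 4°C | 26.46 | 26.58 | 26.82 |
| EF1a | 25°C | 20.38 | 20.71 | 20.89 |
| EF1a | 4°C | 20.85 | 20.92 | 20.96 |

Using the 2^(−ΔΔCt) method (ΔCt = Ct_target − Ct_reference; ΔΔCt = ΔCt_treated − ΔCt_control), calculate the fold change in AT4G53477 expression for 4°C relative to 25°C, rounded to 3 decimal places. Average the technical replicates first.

0.032

Mean Ct: AT4G53477 25°C 21.390; AT4G53477 4°C 26.620; EF1a 25°C 20.660; EF1a 4°C 20.910
ΔCt(25°C) = 21.390 − 20.660 = 0.730
ΔCt(4°C) = 26.620 − 20.910 = 5.710
ΔΔCt = 5.710 − 0.730 = 4.980
Fold change = 2^(−4.980) = 0.0317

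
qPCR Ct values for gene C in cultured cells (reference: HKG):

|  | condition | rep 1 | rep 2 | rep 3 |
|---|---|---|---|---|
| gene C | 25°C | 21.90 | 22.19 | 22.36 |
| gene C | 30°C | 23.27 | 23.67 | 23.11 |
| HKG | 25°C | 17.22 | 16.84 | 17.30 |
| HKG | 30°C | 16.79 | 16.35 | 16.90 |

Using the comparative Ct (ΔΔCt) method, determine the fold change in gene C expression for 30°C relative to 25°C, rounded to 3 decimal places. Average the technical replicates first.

Mean Ct: gene C 25°C 22.150; gene C 30°C 23.350; HKG 25°C 17.120; HKG 30°C 16.680
ΔCt(25°C) = 22.150 − 17.120 = 5.030
ΔCt(30°C) = 23.350 − 16.680 = 6.670
ΔΔCt = 6.670 − 5.030 = 1.640
Fold change = 2^(−1.640) = 0.3209

0.321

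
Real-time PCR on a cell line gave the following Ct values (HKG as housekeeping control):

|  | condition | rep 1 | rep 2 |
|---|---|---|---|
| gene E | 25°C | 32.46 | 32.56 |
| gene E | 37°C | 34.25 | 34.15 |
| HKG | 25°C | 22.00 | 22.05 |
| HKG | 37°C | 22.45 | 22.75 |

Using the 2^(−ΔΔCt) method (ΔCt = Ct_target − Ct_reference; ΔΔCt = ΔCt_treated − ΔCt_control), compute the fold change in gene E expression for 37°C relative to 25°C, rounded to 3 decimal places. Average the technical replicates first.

0.462

Mean Ct: gene E 25°C 32.510; gene E 37°C 34.200; HKG 25°C 22.025; HKG 37°C 22.600
ΔCt(25°C) = 32.510 − 22.025 = 10.485
ΔCt(37°C) = 34.200 − 22.600 = 11.600
ΔΔCt = 11.600 − 10.485 = 1.115
Fold change = 2^(−1.115) = 0.4617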